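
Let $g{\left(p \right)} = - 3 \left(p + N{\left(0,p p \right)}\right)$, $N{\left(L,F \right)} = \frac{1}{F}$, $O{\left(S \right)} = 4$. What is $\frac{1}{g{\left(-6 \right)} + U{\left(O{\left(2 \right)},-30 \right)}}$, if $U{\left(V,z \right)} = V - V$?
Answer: $\frac{12}{215} \approx 0.055814$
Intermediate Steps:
$U{\left(V,z \right)} = 0$
$g{\left(p \right)} = - 3 p - \frac{3}{p^{2}}$ ($g{\left(p \right)} = - 3 \left(p + \frac{1}{p p}\right) = - 3 \left(p + \frac{1}{p^{2}}\right) = - 3 p - \frac{3}{p^{2}}$)
$\frac{1}{g{\left(-6 \right)} + U{\left(O{\left(2 \right)},-30 \right)}} = \frac{1}{\left(\left(-3\right) \left(-6\right) - \frac{3}{36}\right) + 0} = \frac{1}{\left(18 - \frac{1}{12}\right) + 0} = \frac{1}{\frac{215}{12} + 0} = \frac{1}{\frac{215}{12}} = \frac{12}{215}$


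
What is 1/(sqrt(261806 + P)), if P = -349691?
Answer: -I*sqrt(1085)/9765 ≈ -0.0033732*I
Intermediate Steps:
1/(sqrt(261806 + P)) = 1/(sqrt(261806 - 349691)) = 1/(sqrt(-87885)) = 1/(9*I*sqrt(1085)) = -I*sqrt(1085)/9765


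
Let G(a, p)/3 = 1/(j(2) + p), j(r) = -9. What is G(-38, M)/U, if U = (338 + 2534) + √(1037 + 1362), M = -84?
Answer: -2872/255625535 + √2399/255625535 ≈ -1.1044e-5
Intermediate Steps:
U = 2872 + √2399 ≈ 2921.0
G(a, p) = 3/(-9 + p)
G(-38, M)/U = (3/(-9 - 84))/(2872 + √2399) = (3/(-93))/(2872 + √2399) = (3*(-1/93))/(2872 + √2399) = -1/(31*(2872 + √2399))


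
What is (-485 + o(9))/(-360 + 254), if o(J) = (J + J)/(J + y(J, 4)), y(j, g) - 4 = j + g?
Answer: 3148/689 ≈ 4.5689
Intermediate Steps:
y(j, g) = 4 + g + j (y(j, g) = 4 + (j + g) = 4 + (g + j) = 4 + g + j)
o(J) = 2*J/(8 + 2*J) (o(J) = (J + J)/(J + (4 + 4 + J)) = (2*J)/(J + (8 + J)) = (2*J)/(8 + 2*J) = 2*J/(8 + 2*J))
(-485 + o(9))/(-360 + 254) = (-485 + 9/(4 + 9))/(-360 + 254) = (-485 + 9/13)/(-106) = (-485 + 9*(1/13))*(-1/106) = (-485 + 9/13)*(-1/106) = -6296/13*(-1/106) = 3148/689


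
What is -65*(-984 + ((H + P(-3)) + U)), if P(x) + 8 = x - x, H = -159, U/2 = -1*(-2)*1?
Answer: 74555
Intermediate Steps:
U = 4 (U = 2*(-1*(-2)*1) = 2*(2*1) = 2*2 = 4)
P(x) = -8 (P(x) = -8 + (x - x) = -8 + 0 = -8)
-65*(-984 + ((H + P(-3)) + U)) = -65*(-984 + ((-159 - 8) + 4)) = -65*(-984 + (-167 + 4)) = -65*(-984 - 163) = -65*(-1147) = 74555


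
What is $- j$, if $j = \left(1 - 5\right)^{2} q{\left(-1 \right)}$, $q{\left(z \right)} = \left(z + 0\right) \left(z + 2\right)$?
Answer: $16$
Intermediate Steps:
$q{\left(z \right)} = z \left(2 + z\right)$
$j = -16$ ($j = \left(1 - 5\right)^{2} \left(- (2 - 1)\right) = \left(-4\right)^{2} \left(\left(-1\right) 1\right) = 16 \left(-1\right) = -16$)
$- j = \left(-1\right) \left(-16\right) = 16$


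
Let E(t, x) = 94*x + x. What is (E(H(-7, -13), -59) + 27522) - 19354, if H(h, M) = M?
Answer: 2563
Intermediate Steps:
E(t, x) = 95*x
(E(H(-7, -13), -59) + 27522) - 19354 = (95*(-59) + 27522) - 19354 = (-5605 + 27522) - 19354 = 21917 - 19354 = 2563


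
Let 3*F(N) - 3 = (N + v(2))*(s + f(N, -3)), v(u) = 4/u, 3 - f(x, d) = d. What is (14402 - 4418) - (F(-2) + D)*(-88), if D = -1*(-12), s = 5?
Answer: 11128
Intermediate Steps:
f(x, d) = 3 - d
D = 12
F(N) = 25/3 + 11*N/3 (F(N) = 1 + ((N + 4/2)*(5 + (3 - 1*(-3))))/3 = 1 + ((N + 4*(½))*(5 + (3 + 3)))/3 = 1 + ((N + 2)*(5 + 6))/3 = 1 + ((2 + N)*11)/3 = 1 + (22 + 11*N)/3 = 1 + (22/3 + 11*N/3) = 25/3 + 11*N/3)
(14402 - 4418) - (F(-2) + D)*(-88) = (14402 - 4418) - ((25/3 + (11/3)*(-2)) + 12)*(-88) = 9984 - ((25/3 - 22/3) + 12)*(-88) = 9984 - (1 + 12)*(-88) = 9984 - 13*(-88) = 9984 - 1*(-1144) = 9984 + 1144 = 11128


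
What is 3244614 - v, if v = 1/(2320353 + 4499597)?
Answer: 22128105249299/6819950 ≈ 3.2446e+6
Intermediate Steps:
v = 1/6819950 ≈ 1.4663e-7
3244614 - v = 3244614 - 1*1/6819950 = 3244614 - 1/6819950 = 22128105249299/6819950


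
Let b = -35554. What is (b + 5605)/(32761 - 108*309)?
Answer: 29949/611 ≈ 49.016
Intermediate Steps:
(b + 5605)/(32761 - 108*309) = (-35554 + 5605)/(32761 - 108*309) = -29949/(32761 - 33372) = -29949/(-611) = -29949*(-1/611) = 29949/611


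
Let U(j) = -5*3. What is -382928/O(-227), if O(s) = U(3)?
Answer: 382928/15 ≈ 25529.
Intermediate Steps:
U(j) = -15
O(s) = -15
-382928/O(-227) = -382928/(-15) = -382928*(-1/15) = 382928/15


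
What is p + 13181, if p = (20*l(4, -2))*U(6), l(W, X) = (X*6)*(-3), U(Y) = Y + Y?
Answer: 21821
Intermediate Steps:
U(Y) = 2*Y
l(W, X) = -18*X (l(W, X) = (6*X)*(-3) = -18*X)
p = 8640 (p = (20*(-18*(-2)))*(2*6) = (20*36)*12 = 720*12 = 8640)
p + 13181 = 8640 + 13181 = 21821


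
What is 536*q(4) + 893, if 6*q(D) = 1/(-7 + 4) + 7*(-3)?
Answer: -9115/9 ≈ -1012.8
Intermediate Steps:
q(D) = -32/9 (q(D) = (1/(-7 + 4) + 7*(-3))/6 = (1/(-3) - 21)/6 = (-1/3 - 21)/6 = (1/6)*(-64/3) = -32/9)
536*q(4) + 893 = 536*(-32/9) + 893 = -17152/9 + 893 = -9115/9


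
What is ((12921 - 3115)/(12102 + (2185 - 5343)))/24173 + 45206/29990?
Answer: 2443495251053/1620984331720 ≈ 1.5074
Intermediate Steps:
((12921 - 3115)/(12102 + (2185 - 5343)))/24173 + 45206/29990 = (9806/(12102 - 3158))*(1/24173) + 45206*(1/29990) = (9806/8944)*(1/24173) + 22603/14995 = (9806*(1/8944))*(1/24173) + 22603/14995 = (4903/4472)*(1/24173) + 22603/14995 = 4903/108101656 + 22603/14995 = 2443495251053/1620984331720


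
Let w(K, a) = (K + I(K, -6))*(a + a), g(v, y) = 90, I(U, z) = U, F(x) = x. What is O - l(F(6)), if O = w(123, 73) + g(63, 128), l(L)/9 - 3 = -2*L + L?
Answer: 36033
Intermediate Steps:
l(L) = 27 - 9*L (l(L) = 27 + 9*(-2*L + L) = 27 + 9*(-L) = 27 - 9*L)
w(K, a) = 4*K*a (w(K, a) = (K + K)*(a + a) = (2*K)*(2*a) = 4*K*a)
O = 36006 (O = 4*123*73 + 90 = 35916 + 90 = 36006)
O - l(F(6)) = 36006 - (27 - 9*6) = 36006 - (27 - 54) = 36006 - 1*(-27) = 36006 + 27 = 36033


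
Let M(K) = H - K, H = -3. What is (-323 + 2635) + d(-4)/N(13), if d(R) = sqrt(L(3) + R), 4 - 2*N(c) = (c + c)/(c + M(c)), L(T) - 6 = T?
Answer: 2312 + 3*sqrt(5)/19 ≈ 2312.4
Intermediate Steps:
L(T) = 6 + T
M(K) = -3 - K
N(c) = 2 + c/3 (N(c) = 2 - (c + c)/(2*(c + (-3 - c))) = 2 - 2*c/(2*(-3)) = 2 - 2*c*(-1)/(2*3) = 2 - (-1)*c/3 = 2 + c/3)
d(R) = sqrt(9 + R) (d(R) = sqrt((6 + 3) + R) = sqrt(9 + R))
(-323 + 2635) + d(-4)/N(13) = (-323 + 2635) + sqrt(9 - 4)/(2 + (1/3)*13) = 2312 + sqrt(5)/(2 + 13/3) = 2312 + sqrt(5)/(19/3) = 2312 + sqrt(5)*(3/19) = 2312 + 3*sqrt(5)/19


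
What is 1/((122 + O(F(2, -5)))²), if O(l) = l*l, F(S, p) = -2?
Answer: 1/15876 ≈ 6.2988e-5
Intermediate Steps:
O(l) = l²
1/((122 + O(F(2, -5)))²) = 1/((122 + (-2)²)²) = 1/((122 + 4)²) = 1/(126²) = 1/15876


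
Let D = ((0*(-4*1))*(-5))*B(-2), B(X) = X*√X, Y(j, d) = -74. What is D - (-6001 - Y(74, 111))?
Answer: 5927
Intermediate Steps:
B(X) = X^(3/2)
D = 0 (D = ((0*(-4*1))*(-5))*(-2)^(3/2) = ((0*(-4))*(-5))*(-2*I*√2) = (0*(-5))*(-2*I*√2) = 0*(-2*I*√2) = 0)
D - (-6001 - Y(74, 111)) = 0 - (-6001 - 1*(-74)) = 0 - (-6001 + 74) = 0 - 1*(-5927) = 0 + 5927 = 5927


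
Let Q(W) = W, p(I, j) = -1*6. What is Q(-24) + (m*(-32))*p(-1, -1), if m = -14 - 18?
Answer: -6168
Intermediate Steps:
p(I, j) = -6
m = -32
Q(-24) + (m*(-32))*p(-1, -1) = -24 - 32*(-32)*(-6) = -24 + 1024*(-6) = -24 - 6144 = -6168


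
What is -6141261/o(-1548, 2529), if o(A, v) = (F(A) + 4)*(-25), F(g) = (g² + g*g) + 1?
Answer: 877323/17116475 ≈ 0.051256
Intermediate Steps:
F(g) = 1 + 2*g² (F(g) = (g² + g²) + 1 = 2*g² + 1 = 1 + 2*g²)
o(A, v) = -125 - 50*A² (o(A, v) = ((1 + 2*A²) + 4)*(-25) = (5 + 2*A²)*(-25) = -125 - 50*A²)
-6141261/o(-1548, 2529) = -6141261/(-125 - 50*(-1548)²) = -6141261/(-125 - 50*2396304) = -6141261/(-125 - 119815200) = -6141261/(-119815325) = -6141261*(-1/119815325) = 877323/17116475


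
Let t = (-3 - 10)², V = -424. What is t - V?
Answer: 593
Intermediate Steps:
t = 169 (t = (-13)² = 169)
t - V = 169 - 1*(-424) = 169 + 424 = 593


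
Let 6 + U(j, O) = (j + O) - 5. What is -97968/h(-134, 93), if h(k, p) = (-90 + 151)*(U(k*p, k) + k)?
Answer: 32656/259067 ≈ 0.12605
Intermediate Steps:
U(j, O) = -11 + O + j (U(j, O) = -6 + ((j + O) - 5) = -6 + ((O + j) - 5) = -6 + (-5 + O + j) = -11 + O + j)
h(k, p) = -671 + 122*k + 61*k*p (h(k, p) = (-90 + 151)*((-11 + k + k*p) + k) = 61*(-11 + 2*k + k*p) = -671 + 122*k + 61*k*p)
-97968/h(-134, 93) = -97968/(-671 + 122*(-134) + 61*(-134)*93) = -97968/(-671 - 16348 - 760182) = -97968/(-777201) = -97968*(-1/777201) = 32656/259067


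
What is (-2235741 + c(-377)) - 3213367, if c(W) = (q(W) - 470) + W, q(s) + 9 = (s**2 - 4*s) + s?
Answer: -5306704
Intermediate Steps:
q(s) = -9 + s**2 - 3*s (q(s) = -9 + ((s**2 - 4*s) + s) = -9 + (s**2 - 3*s) = -9 + s**2 - 3*s)
c(W) = -479 + W**2 - 2*W (c(W) = ((-9 + W**2 - 3*W) - 470) + W = (-479 + W**2 - 3*W) + W = -479 + W**2 - 2*W)
(-2235741 + c(-377)) - 3213367 = (-2235741 + (-479 + (-377)**2 - 2*(-377))) - 3213367 = (-2235741 + (-479 + 142129 + 754)) - 3213367 = (-2235741 + 142404) - 3213367 = -2093337 - 3213367 = -5306704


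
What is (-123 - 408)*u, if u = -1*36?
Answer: 19116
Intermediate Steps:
u = -36
(-123 - 408)*u = (-123 - 408)*(-36) = -531*(-36) = 19116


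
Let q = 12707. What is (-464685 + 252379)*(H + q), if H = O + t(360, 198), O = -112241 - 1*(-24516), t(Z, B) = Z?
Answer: 15850341348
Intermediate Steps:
O = -87725 (O = -112241 + 24516 = -87725)
H = -87365 (H = -87725 + 360 = -87365)
(-464685 + 252379)*(H + q) = (-464685 + 252379)*(-87365 + 12707) = -212306*(-74658) = 15850341348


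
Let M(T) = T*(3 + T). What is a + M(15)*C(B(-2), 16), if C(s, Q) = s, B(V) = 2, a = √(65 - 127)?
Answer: 540 + I*√62 ≈ 540.0 + 7.874*I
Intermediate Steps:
a = I*√62 (a = √(-62) = I*√62 ≈ 7.874*I)
a + M(15)*C(B(-2), 16) = I*√62 + (15*(3 + 15))*2 = I*√62 + (15*18)*2 = I*√62 + 270*2 = I*√62 + 540 = 540 + I*√62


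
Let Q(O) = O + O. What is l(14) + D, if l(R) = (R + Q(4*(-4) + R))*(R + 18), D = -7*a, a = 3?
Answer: 299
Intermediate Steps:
D = -21 (D = -7*3 = -21)
Q(O) = 2*O
l(R) = (-32 + 3*R)*(18 + R) (l(R) = (R + 2*(4*(-4) + R))*(R + 18) = (R + 2*(-16 + R))*(18 + R) = (R + (-32 + 2*R))*(18 + R) = (-32 + 3*R)*(18 + R))
l(14) + D = (-576 + 3*14² + 22*14) - 21 = (-576 + 3*196 + 308) - 21 = (-576 + 588 + 308) - 21 = 320 - 21 = 299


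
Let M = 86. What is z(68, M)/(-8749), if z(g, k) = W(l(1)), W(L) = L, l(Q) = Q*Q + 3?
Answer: -4/8749 ≈ -0.00045720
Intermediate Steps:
l(Q) = 3 + Q**2 (l(Q) = Q**2 + 3 = 3 + Q**2)
z(g, k) = 4 (z(g, k) = 3 + 1**2 = 3 + 1 = 4)
z(68, M)/(-8749) = 4/(-8749) = 4*(-1/8749) = -4/8749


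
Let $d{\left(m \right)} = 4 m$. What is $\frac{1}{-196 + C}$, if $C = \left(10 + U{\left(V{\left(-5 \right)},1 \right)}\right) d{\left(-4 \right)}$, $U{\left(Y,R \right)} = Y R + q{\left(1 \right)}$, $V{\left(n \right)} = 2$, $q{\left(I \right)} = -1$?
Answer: $- \frac{1}{372} \approx -0.0026882$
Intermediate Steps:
$U{\left(Y,R \right)} = -1 + R Y$ ($U{\left(Y,R \right)} = Y R - 1 = R Y - 1 = -1 + R Y$)
$C = -176$ ($C = \left(10 + \left(-1 + 1 \cdot 2\right)\right) 4 \left(-4\right) = \left(10 + \left(-1 + 2\right)\right) \left(-16\right) = \left(10 + 1\right) \left(-16\right) = 11 \left(-16\right) = -176$)
$\frac{1}{-196 + C} = \frac{1}{-196 - 176} = \frac{1}{-372} = - \frac{1}{372}$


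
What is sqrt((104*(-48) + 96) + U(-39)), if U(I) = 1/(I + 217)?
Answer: I*sqrt(155124686)/178 ≈ 69.971*I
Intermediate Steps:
U(I) = 1/(217 + I)
sqrt((104*(-48) + 96) + U(-39)) = sqrt((104*(-48) + 96) + 1/(217 - 39)) = sqrt((-4992 + 96) + 1/178) = sqrt(-4896 + 1/178) = sqrt(-871487/178) = I*sqrt(155124686)/178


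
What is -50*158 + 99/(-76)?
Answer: -600499/76 ≈ -7901.3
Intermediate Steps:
-50*158 + 99/(-76) = -7900 + 99*(-1/76) = -7900 - 99/76 = -600499/76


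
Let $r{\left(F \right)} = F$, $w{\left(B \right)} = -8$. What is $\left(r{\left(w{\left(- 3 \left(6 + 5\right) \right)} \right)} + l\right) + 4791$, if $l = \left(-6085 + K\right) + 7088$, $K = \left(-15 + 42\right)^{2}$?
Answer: $6515$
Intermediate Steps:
$K = 729$ ($K = 27^{2} = 729$)
$l = 1732$ ($l = \left(-6085 + 729\right) + 7088 = -5356 + 7088 = 1732$)
$\left(r{\left(w{\left(- 3 \left(6 + 5\right) \right)} \right)} + l\right) + 4791 = \left(-8 + 1732\right) + 4791 = 1724 + 4791 = 6515$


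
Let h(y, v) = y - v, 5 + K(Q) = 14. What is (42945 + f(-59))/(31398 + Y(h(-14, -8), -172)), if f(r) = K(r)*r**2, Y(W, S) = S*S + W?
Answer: 37137/30488 ≈ 1.2181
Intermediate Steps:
K(Q) = 9 (K(Q) = -5 + 14 = 9)
Y(W, S) = W + S**2 (Y(W, S) = S**2 + W = W + S**2)
f(r) = 9*r**2
(42945 + f(-59))/(31398 + Y(h(-14, -8), -172)) = (42945 + 9*(-59)**2)/(31398 + ((-14 - 1*(-8)) + (-172)**2)) = (42945 + 9*3481)/(31398 + ((-14 + 8) + 29584)) = (42945 + 31329)/(31398 + (-6 + 29584)) = 74274/(31398 + 29578) = 74274/60976 = 74274*(1/60976) = 37137/30488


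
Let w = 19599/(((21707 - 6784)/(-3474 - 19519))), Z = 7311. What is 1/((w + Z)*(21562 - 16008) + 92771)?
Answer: -14923/1895516264083 ≈ -7.8728e-9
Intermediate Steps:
w = -450639807/14923 (w = 19599/((14923/(-22993))) = 19599/((14923*(-1/22993))) = 19599/(-14923/22993) = 19599*(-22993/14923) = -450639807/14923 ≈ -30198.)
1/((w + Z)*(21562 - 16008) + 92771) = 1/((-450639807/14923 + 7311)*(21562 - 16008) + 92771) = 1/(-341537754/14923*5554 + 92771) = 1/(-1896900685716/14923 + 92771) = 1/(-1895516264083/14923) = -14923/1895516264083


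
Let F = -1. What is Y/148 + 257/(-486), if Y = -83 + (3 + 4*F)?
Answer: -19715/17982 ≈ -1.0964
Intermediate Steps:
Y = -84 (Y = -83 + (3 + 4*(-1)) = -83 + (3 - 4) = -83 - 1 = -84)
Y/148 + 257/(-486) = -84/148 + 257/(-486) = -84*1/148 + 257*(-1/486) = -21/37 - 257/486 = -19715/17982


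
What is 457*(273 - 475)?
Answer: -92314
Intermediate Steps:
457*(273 - 475) = 457*(-202) = -92314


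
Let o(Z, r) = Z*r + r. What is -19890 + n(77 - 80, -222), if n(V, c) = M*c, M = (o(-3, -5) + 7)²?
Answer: -84048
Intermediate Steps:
o(Z, r) = r + Z*r
M = 289 (M = (-5*(1 - 3) + 7)² = (-5*(-2) + 7)² = (10 + 7)² = 17² = 289)
n(V, c) = 289*c
-19890 + n(77 - 80, -222) = -19890 + 289*(-222) = -19890 - 64158 = -84048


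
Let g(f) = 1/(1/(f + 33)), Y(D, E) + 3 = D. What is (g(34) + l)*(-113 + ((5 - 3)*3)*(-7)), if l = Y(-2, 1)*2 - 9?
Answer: -7440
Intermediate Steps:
Y(D, E) = -3 + D
l = -19 (l = (-3 - 2)*2 - 9 = -5*2 - 9 = -10 - 9 = -19)
g(f) = 33 + f (g(f) = 1/(1/(33 + f)) = 33 + f)
(g(34) + l)*(-113 + ((5 - 3)*3)*(-7)) = ((33 + 34) - 19)*(-113 + ((5 - 3)*3)*(-7)) = (67 - 19)*(-113 + (2*3)*(-7)) = 48*(-113 + 6*(-7)) = 48*(-113 - 42) = 48*(-155) = -7440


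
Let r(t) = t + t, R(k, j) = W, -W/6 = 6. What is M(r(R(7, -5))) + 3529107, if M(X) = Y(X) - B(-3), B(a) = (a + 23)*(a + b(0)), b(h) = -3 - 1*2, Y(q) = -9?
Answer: 3529258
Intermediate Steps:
b(h) = -5 (b(h) = -3 - 2 = -5)
W = -36 (W = -6*6 = -36)
B(a) = (-5 + a)*(23 + a) (B(a) = (a + 23)*(a - 5) = (23 + a)*(-5 + a) = (-5 + a)*(23 + a))
R(k, j) = -36
r(t) = 2*t
M(X) = 151 (M(X) = -9 - (-115 + (-3)² + 18*(-3)) = -9 - (-115 + 9 - 54) = -9 - 1*(-160) = -9 + 160 = 151)
M(r(R(7, -5))) + 3529107 = 151 + 3529107 = 3529258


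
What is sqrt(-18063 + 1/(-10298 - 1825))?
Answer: 5*I*sqrt(11798521170)/4041 ≈ 134.4*I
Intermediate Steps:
sqrt(-18063 + 1/(-10298 - 1825)) = sqrt(-18063 + 1/(-12123)) = sqrt(-18063 - 1/12123) = sqrt(-218977750/12123) = 5*I*sqrt(11798521170)/4041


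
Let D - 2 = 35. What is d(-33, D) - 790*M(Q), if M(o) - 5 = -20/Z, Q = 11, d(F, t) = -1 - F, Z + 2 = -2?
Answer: -7868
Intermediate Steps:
D = 37 (D = 2 + 35 = 37)
Z = -4 (Z = -2 - 2 = -4)
M(o) = 10 (M(o) = 5 - 20/(-4) = 5 - 20*(-¼) = 5 + 5 = 10)
d(-33, D) - 790*M(Q) = (-1 - 1*(-33)) - 790*10 = (-1 + 33) - 7900 = 32 - 7900 = -7868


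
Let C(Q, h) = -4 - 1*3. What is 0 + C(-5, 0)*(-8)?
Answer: 56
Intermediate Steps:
C(Q, h) = -7 (C(Q, h) = -4 - 3 = -7)
0 + C(-5, 0)*(-8) = 0 - 7*(-8) = 0 + 56 = 56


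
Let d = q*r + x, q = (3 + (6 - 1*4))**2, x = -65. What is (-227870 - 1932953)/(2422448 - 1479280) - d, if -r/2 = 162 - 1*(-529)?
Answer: 32645599497/943168 ≈ 34613.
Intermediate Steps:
r = -1382 (r = -2*(162 - 1*(-529)) = -2*(162 + 529) = -2*691 = -1382)
q = 25 (q = (3 + (6 - 4))**2 = (3 + 2)**2 = 5**2 = 25)
d = -34615 (d = 25*(-1382) - 65 = -34550 - 65 = -34615)
(-227870 - 1932953)/(2422448 - 1479280) - d = (-227870 - 1932953)/(2422448 - 1479280) - 1*(-34615) = -2160823/943168 + 34615 = 32645599497/943168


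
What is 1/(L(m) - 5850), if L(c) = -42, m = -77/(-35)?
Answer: -1/5892 ≈ -0.00016972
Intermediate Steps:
m = 11/5 (m = -77*(-1/35) = 11/5 ≈ 2.2000)
1/(L(m) - 5850) = 1/(-42 - 5850) = 1/(-5892) = -1/5892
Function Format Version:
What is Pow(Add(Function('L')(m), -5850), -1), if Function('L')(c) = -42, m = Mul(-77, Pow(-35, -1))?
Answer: Rational(-1, 5892) ≈ -0.00016972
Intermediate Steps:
m = Rational(11, 5) (m = Mul(-77, Rational(-1, 35)) = Rational(11, 5) ≈ 2.2000)
Pow(Add(Function('L')(m), -5850), -1) = Pow(Add(-42, -5850), -1) = Pow(-5892, -1) = Rational(-1, 5892)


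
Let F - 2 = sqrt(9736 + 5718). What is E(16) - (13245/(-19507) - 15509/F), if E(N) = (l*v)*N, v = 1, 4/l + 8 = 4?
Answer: -2611281638/150691575 + 15509*sqrt(15454)/15450 ≈ 107.46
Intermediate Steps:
F = 2 + sqrt(15454) (F = 2 + sqrt(9736 + 5718) = 2 + sqrt(15454) ≈ 126.31)
l = -1 (l = 4/(-8 + 4) = 4/(-4) = 4*(-1/4) = -1)
E(N) = -N (E(N) = (-1*1)*N = -N)
E(16) - (13245/(-19507) - 15509/F) = -1*16 - (13245/(-19507) - 15509/(2 + sqrt(15454))) = -16 - (13245*(-1/19507) - 15509/(2 + sqrt(15454))) = -16 - (-13245/19507 - 15509/(2 + sqrt(15454))) = -16 + (13245/19507 + 15509/(2 + sqrt(15454))) = -298867/19507 + 15509/(2 + sqrt(15454))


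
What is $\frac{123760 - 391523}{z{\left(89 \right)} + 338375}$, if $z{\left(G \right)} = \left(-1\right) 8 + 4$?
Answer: $- \frac{267763}{338371} \approx -0.79133$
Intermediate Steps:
$z{\left(G \right)} = -4$ ($z{\left(G \right)} = -8 + 4 = -4$)
$\frac{123760 - 391523}{z{\left(89 \right)} + 338375} = \frac{123760 - 391523}{-4 + 338375} = - \frac{267763}{338371}$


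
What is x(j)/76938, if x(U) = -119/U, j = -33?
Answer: 119/2538954 ≈ 4.6870e-5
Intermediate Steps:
x(j)/76938 = -119/(-33)/76938 = -119*(-1/33)*(1/76938) = (119/33)*(1/76938) = 119/2538954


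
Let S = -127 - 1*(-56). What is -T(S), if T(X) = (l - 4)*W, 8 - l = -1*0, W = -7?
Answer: 28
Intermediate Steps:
S = -71 (S = -127 + 56 = -71)
l = 8 (l = 8 - (-1)*0 = 8 - 1*0 = 8 + 0 = 8)
T(X) = -28 (T(X) = (8 - 4)*(-7) = 4*(-7) = -28)
-T(S) = -1*(-28) = 28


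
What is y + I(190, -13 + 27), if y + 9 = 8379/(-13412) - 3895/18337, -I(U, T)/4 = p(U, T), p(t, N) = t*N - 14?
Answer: -372200611565/35133692 ≈ -10594.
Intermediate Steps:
p(t, N) = -14 + N*t (p(t, N) = N*t - 14 = -14 + N*t)
I(U, T) = 56 - 4*T*U (I(U, T) = -4*(-14 + T*U) = 56 - 4*T*U)
y = -345615437/35133692 (y = -9 + (8379/(-13412) - 3895/18337) = -9 + (8379*(-1/13412) - 3895*1/18337) = -9 + (-1197/1916 - 3895/18337) = -9 - 29412209/35133692 = -345615437/35133692 ≈ -9.8372)
y + I(190, -13 + 27) = -345615437/35133692 + (56 - 4*(-13 + 27)*190) = -345615437/35133692 + (56 - 4*14*190) = -345615437/35133692 + (56 - 10640) = -345615437/35133692 - 10584 = -372200611565/35133692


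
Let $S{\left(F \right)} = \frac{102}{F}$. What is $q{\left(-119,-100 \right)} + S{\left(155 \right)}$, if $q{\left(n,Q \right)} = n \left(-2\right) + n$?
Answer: $\frac{18547}{155} \approx 119.66$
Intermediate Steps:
$q{\left(n,Q \right)} = - n$ ($q{\left(n,Q \right)} = - 2 n + n = - n$)
$q{\left(-119,-100 \right)} + S{\left(155 \right)} = \left(-1\right) \left(-119\right) + \frac{102}{155} = 119 + 102 \cdot \frac{1}{155} = 119 + \frac{102}{155} = \frac{18547}{155}$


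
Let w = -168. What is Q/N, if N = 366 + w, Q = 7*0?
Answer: 0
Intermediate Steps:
Q = 0
N = 198 (N = 366 - 168 = 198)
Q/N = 0/198 = 0*(1/198) = 0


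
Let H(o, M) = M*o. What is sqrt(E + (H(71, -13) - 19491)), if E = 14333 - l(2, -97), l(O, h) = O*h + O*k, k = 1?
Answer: I*sqrt(5889) ≈ 76.74*I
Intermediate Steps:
l(O, h) = O + O*h (l(O, h) = O*h + O*1 = O*h + O = O + O*h)
E = 14525 (E = 14333 - 2*(1 - 97) = 14333 - 2*(-96) = 14333 - 1*(-192) = 14333 + 192 = 14525)
sqrt(E + (H(71, -13) - 19491)) = sqrt(14525 + (-13*71 - 19491)) = sqrt(14525 + (-923 - 19491)) = sqrt(14525 - 20414) = sqrt(-5889) = I*sqrt(5889)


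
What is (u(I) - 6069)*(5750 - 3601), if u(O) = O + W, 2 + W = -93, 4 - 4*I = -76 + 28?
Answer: -13218499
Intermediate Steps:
I = 13 (I = 1 - (-76 + 28)/4 = 1 - ¼*(-48) = 1 + 12 = 13)
W = -95 (W = -2 - 93 = -95)
u(O) = -95 + O (u(O) = O - 95 = -95 + O)
(u(I) - 6069)*(5750 - 3601) = ((-95 + 13) - 6069)*(5750 - 3601) = (-82 - 6069)*2149 = -6151*2149 = -13218499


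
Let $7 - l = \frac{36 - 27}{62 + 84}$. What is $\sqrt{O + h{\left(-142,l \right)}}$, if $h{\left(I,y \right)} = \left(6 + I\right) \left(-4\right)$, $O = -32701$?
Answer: $9 i \sqrt{397} \approx 179.32 i$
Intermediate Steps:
$l = \frac{1013}{146}$ ($l = 7 - \frac{36 - 27}{62 + 84} = 7 - \frac{9}{146} = \frac{1013}{146} \approx 6.9384$)
$h{\left(I,y \right)} = -24 - 4 I$
$\sqrt{O + h{\left(-142,l \right)}} = \sqrt{-32701 - -544} = \sqrt{-32701 + \left(-24 + 568\right)} = \sqrt{-32701 + 544} = \sqrt{-32157} = 9 i \sqrt{397}$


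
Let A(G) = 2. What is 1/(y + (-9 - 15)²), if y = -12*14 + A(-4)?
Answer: 1/410 ≈ 0.0024390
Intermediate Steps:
y = -166 (y = -12*14 + 2 = -168 + 2 = -166)
1/(y + (-9 - 15)²) = 1/(-166 + (-9 - 15)²) = 1/(-166 + (-24)²) = 1/(-166 + 576) = 1/410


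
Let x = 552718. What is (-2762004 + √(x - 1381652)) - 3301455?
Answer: -6063459 + I*√828934 ≈ -6.0635e+6 + 910.46*I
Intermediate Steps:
(-2762004 + √(x - 1381652)) - 3301455 = (-2762004 + √(552718 - 1381652)) - 3301455 = (-2762004 + √(-828934)) - 3301455 = (-2762004 + I*√828934) - 3301455 = -6063459 + I*√828934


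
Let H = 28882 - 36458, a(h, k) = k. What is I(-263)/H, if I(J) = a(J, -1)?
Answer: 1/7576 ≈ 0.00013200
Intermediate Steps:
H = -7576
I(J) = -1
I(-263)/H = -1/(-7576) = -1*(-1/7576) = 1/7576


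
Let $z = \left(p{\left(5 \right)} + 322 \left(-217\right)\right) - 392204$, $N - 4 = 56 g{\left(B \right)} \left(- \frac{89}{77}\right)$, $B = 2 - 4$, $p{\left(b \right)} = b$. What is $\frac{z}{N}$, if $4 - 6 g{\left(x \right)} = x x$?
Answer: $- \frac{462073}{4} \approx -1.1552 \cdot 10^{5}$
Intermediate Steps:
$B = -2$
$g{\left(x \right)} = \frac{2}{3} - \frac{x^{2}}{6}$ ($g{\left(x \right)} = \frac{2}{3} - \frac{x x}{6} = \frac{2}{3} - \frac{x^{2}}{6}$)
$N = 4$ ($N = 4 + 56 \left(\frac{2}{3} - \frac{\left(-2\right)^{2}}{6}\right) \left(- \frac{89}{77}\right) = 4 + 56 \left(\frac{2}{3} - \frac{2}{3}\right) \left(\left(-89\right) \frac{1}{77}\right) = 4 + 56 \left(\frac{2}{3} - \frac{2}{3}\right) \left(- \frac{89}{77}\right) = 4 + 56 \cdot 0 \left(- \frac{89}{77}\right) = 4 + 0 \left(- \frac{89}{77}\right) = 4 + 0 = 4$)
$z = -462073$ ($z = \left(5 + 322 \left(-217\right)\right) - 392204 = \left(5 - 69874\right) - 392204 = -69869 - 392204 = -462073$)
$\frac{z}{N} = - \frac{462073}{4}$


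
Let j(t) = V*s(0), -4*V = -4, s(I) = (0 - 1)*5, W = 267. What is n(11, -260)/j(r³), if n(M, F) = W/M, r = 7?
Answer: -267/55 ≈ -4.8545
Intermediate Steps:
n(M, F) = 267/M
s(I) = -5 (s(I) = -1*5 = -5)
V = 1 (V = -¼*(-4) = 1)
j(t) = -5 (j(t) = 1*(-5) = -5)
n(11, -260)/j(r³) = (267/11)/(-5) = (267*(1/11))*(-⅕) = (267/11)*(-⅕) = -267/55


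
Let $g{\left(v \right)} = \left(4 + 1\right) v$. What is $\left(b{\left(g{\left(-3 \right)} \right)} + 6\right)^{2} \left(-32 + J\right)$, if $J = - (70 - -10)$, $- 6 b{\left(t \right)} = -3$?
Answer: $-4732$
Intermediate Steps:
$g{\left(v \right)} = 5 v$
$b{\left(t \right)} = \frac{1}{2}$ ($b{\left(t \right)} = \left(- \frac{1}{6}\right) \left(-3\right) = \frac{1}{2}$)
$J = -80$ ($J = - (70 + 10) = \left(-1\right) 80 = -80$)
$\left(b{\left(g{\left(-3 \right)} \right)} + 6\right)^{2} \left(-32 + J\right) = \left(\frac{1}{2} + 6\right)^{2} \left(-32 - 80\right) = \left(\frac{13}{2}\right)^{2} \left(-112\right) = \frac{169}{4} \left(-112\right) = -4732$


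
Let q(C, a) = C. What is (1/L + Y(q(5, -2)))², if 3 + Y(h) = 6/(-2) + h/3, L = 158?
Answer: 4206601/224676 ≈ 18.723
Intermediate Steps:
Y(h) = -6 + h/3 (Y(h) = -3 + (6/(-2) + h/3) = -3 + (6*(-½) + h*(⅓)) = -3 + (-3 + h/3) = -6 + h/3)
(1/L + Y(q(5, -2)))² = (1/158 + (-6 + (⅓)*5))² = (1/158 + (-6 + 5/3))² = (1/158 - 13/3)² = (-2051/474)² = 4206601/224676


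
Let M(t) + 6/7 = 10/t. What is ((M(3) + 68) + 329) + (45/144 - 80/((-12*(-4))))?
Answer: 133769/336 ≈ 398.12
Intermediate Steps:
M(t) = -6/7 + 10/t
((M(3) + 68) + 329) + (45/144 - 80/((-12*(-4)))) = (((-6/7 + 10/3) + 68) + 329) + (45/144 - 80/((-12*(-4)))) = (((-6/7 + 10*(⅓)) + 68) + 329) + (45*(1/144) - 80/48) = (((-6/7 + 10/3) + 68) + 329) + (5/16 - 80*1/48) = ((52/21 + 68) + 329) + (5/16 - 5/3) = (1480/21 + 329) - 65/48 = 8389/21 - 65/48 = 133769/336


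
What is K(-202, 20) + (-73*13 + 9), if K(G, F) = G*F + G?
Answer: -5182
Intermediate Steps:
K(G, F) = G + F*G (K(G, F) = F*G + G = G + F*G)
K(-202, 20) + (-73*13 + 9) = -202*(1 + 20) + (-73*13 + 9) = -202*21 + (-949 + 9) = -4242 - 940 = -5182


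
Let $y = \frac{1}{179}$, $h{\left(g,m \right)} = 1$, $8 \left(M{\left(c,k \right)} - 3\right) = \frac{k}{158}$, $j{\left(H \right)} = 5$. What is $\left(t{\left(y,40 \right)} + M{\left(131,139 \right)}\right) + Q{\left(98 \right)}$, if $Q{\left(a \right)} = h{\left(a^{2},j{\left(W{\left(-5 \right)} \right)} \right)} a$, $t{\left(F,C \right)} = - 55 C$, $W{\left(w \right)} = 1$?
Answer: $- \frac{2652997}{1264} \approx -2098.9$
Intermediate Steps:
$M{\left(c,k \right)} = 3 + \frac{k}{1264}$ ($M{\left(c,k \right)} = 3 + \frac{k \frac{1}{158}}{8} = 3 + \frac{\frac{1}{158} k}{8} = 3 + \frac{k}{1264}$)
$y = \frac{1}{179} \approx 0.0055866$
$Q{\left(a \right)} = a$ ($Q{\left(a \right)} = 1 a = a$)
$\left(t{\left(y,40 \right)} + M{\left(131,139 \right)}\right) + Q{\left(98 \right)} = \left(\left(-55\right) 40 + \left(3 + \frac{1}{1264} \cdot 139\right)\right) + 98 = \left(-2200 + \left(3 + \frac{139}{1264}\right)\right) + 98 = \left(-2200 + \frac{3931}{1264}\right) + 98 = - \frac{2776869}{1264} + 98 = - \frac{2652997}{1264}$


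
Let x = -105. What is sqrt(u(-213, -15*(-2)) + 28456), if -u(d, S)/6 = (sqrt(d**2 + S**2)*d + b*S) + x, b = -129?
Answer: sqrt(52306 + 3834*sqrt(5141)) ≈ 572.02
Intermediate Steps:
u(d, S) = 630 + 774*S - 6*d*sqrt(S**2 + d**2) (u(d, S) = -6*((sqrt(d**2 + S**2)*d - 129*S) - 105) = -6*((sqrt(S**2 + d**2)*d - 129*S) - 105) = -6*((d*sqrt(S**2 + d**2) - 129*S) - 105) = -6*((-129*S + d*sqrt(S**2 + d**2)) - 105) = -6*(-105 - 129*S + d*sqrt(S**2 + d**2)) = 630 + 774*S - 6*d*sqrt(S**2 + d**2))
sqrt(u(-213, -15*(-2)) + 28456) = sqrt((630 + 774*(-15*(-2)) - 6*(-213)*sqrt((-15*(-2))**2 + (-213)**2)) + 28456) = sqrt((630 + 774*30 - 6*(-213)*sqrt(30**2 + 45369)) + 28456) = sqrt((630 + 23220 - 6*(-213)*sqrt(900 + 45369)) + 28456) = sqrt((630 + 23220 - 6*(-213)*sqrt(46269)) + 28456) = sqrt((630 + 23220 - 6*(-213)*3*sqrt(5141)) + 28456) = sqrt((630 + 23220 + 3834*sqrt(5141)) + 28456) = sqrt((23850 + 3834*sqrt(5141)) + 28456) = sqrt(52306 + 3834*sqrt(5141))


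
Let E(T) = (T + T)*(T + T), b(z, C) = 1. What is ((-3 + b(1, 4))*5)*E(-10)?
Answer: -4000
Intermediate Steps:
E(T) = 4*T**2 (E(T) = (2*T)*(2*T) = 4*T**2)
((-3 + b(1, 4))*5)*E(-10) = ((-3 + 1)*5)*(4*(-10)**2) = (-2*5)*(4*100) = -10*400 = -4000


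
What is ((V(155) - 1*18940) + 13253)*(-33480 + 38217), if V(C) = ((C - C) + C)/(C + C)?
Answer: -53873901/2 ≈ -2.6937e+7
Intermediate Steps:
V(C) = ½ (V(C) = (0 + C)/((2*C)) = C*(1/(2*C)) = ½)
((V(155) - 1*18940) + 13253)*(-33480 + 38217) = ((½ - 1*18940) + 13253)*(-33480 + 38217) = ((½ - 18940) + 13253)*4737 = (-37879/2 + 13253)*4737 = -11373/2*4737 = -53873901/2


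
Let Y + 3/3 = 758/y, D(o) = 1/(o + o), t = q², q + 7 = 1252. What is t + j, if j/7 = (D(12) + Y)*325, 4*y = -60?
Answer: 34389155/24 ≈ 1.4329e+6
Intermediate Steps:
q = 1245 (q = -7 + 1252 = 1245)
y = -15 (y = (¼)*(-60) = -15)
t = 1550025 (t = 1245² = 1550025)
D(o) = 1/(2*o)
Y = -773/15 (Y = -1 + 758/(-15) = -1 + 758*(-1/15) = -1 - 758/15 = -773/15 ≈ -51.533)
j = -2811445/24 (j = 7*(((½)/12 - 773/15)*325) = 7*(((½)*(1/12) - 773/15)*325) = 7*((1/24 - 773/15)*325) = 7*(-6179/120*325) = 7*(-401635/24) = -2811445/24 ≈ -1.1714e+5)
t + j = 1550025 - 2811445/24 = 34389155/24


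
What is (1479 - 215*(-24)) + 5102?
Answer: 11741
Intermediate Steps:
(1479 - 215*(-24)) + 5102 = (1479 + 5160) + 5102 = 6639 + 5102 = 11741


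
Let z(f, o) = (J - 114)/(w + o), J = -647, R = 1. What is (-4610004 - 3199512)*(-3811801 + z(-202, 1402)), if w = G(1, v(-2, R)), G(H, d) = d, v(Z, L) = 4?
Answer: 565598177379378/19 ≈ 2.9768e+13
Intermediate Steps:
w = 4
z(f, o) = -761/(4 + o) (z(f, o) = (-647 - 114)/(4 + o) = -761/(4 + o))
(-4610004 - 3199512)*(-3811801 + z(-202, 1402)) = (-4610004 - 3199512)*(-3811801 - 761/(4 + 1402)) = -7809516*(-3811801 - 761/1406) = -7809516*(-5359392967/1406) = 565598177379378/19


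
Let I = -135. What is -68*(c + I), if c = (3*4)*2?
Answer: 7548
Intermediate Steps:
c = 24 (c = 12*2 = 24)
-68*(c + I) = -68*(24 - 135) = -68*(-111) = 7548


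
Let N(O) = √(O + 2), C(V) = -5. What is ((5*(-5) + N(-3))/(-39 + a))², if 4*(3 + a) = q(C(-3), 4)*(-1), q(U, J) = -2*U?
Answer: 2496/7921 - 200*I/7921 ≈ 0.31511 - 0.025249*I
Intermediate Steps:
N(O) = √(2 + O)
a = -11/2 (a = -3 + (-2*(-5)*(-1))/4 = -3 + (10*(-1))/4 = -3 + (¼)*(-10) = -3 - 5/2 = -11/2 ≈ -5.5000)
((5*(-5) + N(-3))/(-39 + a))² = ((5*(-5) + √(2 - 3))/(-39 - 11/2))² = ((-25 + √(-1))/(-89/2))² = ((-25 + I)*(-2/89))² = (50/89 - 2*I/89)²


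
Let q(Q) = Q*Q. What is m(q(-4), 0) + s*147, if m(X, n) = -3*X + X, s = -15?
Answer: -2237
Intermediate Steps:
q(Q) = Q**2
m(X, n) = -2*X
m(q(-4), 0) + s*147 = -2*(-4)**2 - 15*147 = -2*16 - 2205 = -32 - 2205 = -2237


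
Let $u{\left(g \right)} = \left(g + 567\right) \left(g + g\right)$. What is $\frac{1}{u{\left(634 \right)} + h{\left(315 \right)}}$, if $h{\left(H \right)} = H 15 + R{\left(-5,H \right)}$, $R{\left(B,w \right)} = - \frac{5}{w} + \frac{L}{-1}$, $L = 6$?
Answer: $\frac{63}{96237980} \approx 6.5463 \cdot 10^{-7}$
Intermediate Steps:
$R{\left(B,w \right)} = -6 - \frac{5}{w}$ ($R{\left(B,w \right)} = - \frac{5}{w} + \frac{6}{-1} = - \frac{5}{w} + 6 \left(-1\right) = - \frac{5}{w} - 6 = -6 - \frac{5}{w}$)
$h{\left(H \right)} = -6 - \frac{5}{H} + 15 H$ ($h{\left(H \right)} = H 15 - \left(6 + \frac{5}{H}\right) = 15 H - \left(6 + \frac{5}{H}\right) = -6 - \frac{5}{H} + 15 H$)
$u{\left(g \right)} = 2 g \left(567 + g\right)$ ($u{\left(g \right)} = \left(567 + g\right) 2 g = 2 g \left(567 + g\right)$)
$\frac{1}{u{\left(634 \right)} + h{\left(315 \right)}} = \frac{1}{2 \cdot 634 \left(567 + 634\right) - \left(-4719 + \frac{1}{63}\right)} = \frac{1}{2 \cdot 634 \cdot 1201 - - \frac{297296}{63}} = \frac{1}{1522868 - - \frac{297296}{63}} = \frac{1}{1522868 + \frac{297296}{63}} = \frac{1}{\frac{96237980}{63}} = \frac{63}{96237980}$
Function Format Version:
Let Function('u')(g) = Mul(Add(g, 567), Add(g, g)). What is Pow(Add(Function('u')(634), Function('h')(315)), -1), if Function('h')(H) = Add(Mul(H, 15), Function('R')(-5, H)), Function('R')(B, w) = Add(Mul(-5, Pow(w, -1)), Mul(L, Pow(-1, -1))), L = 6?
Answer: Rational(63, 96237980) ≈ 6.5463e-7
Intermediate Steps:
Function('R')(B, w) = Add(-6, Mul(-5, Pow(w, -1))) (Function('R')(B, w) = Add(Mul(-5, Pow(w, -1)), Mul(6, Pow(-1, -1))) = Add(Mul(-5, Pow(w, -1)), Mul(6, -1)) = Add(Mul(-5, Pow(w, -1)), -6) = Add(-6, Mul(-5, Pow(w, -1))))
Function('h')(H) = Add(-6, Mul(-5, Pow(H, -1)), Mul(15, H)) (Function('h')(H) = Add(Mul(H, 15), Add(-6, Mul(-5, Pow(H, -1)))) = Add(Mul(15, H), Add(-6, Mul(-5, Pow(H, -1)))) = Add(-6, Mul(-5, Pow(H, -1)), Mul(15, H)))
Function('u')(g) = Mul(2, g, Add(567, g)) (Function('u')(g) = Mul(Add(567, g), Mul(2, g)) = Mul(2, g, Add(567, g)))
Pow(Add(Function('u')(634), Function('h')(315)), -1) = Pow(Add(Mul(2, 634, Add(567, 634)), Add(-6, Mul(-5, Pow(315, -1)), Mul(15, 315))), -1) = Pow(Add(Mul(2, 634, 1201), Add(-6, Mul(-5, Rational(1, 315)), 4725)), -1) = Pow(Add(1522868, Add(-6, Rational(-1, 63), 4725)), -1) = Pow(Add(1522868, Rational(297296, 63)), -1) = Pow(Rational(96237980, 63), -1) = Rational(63, 96237980)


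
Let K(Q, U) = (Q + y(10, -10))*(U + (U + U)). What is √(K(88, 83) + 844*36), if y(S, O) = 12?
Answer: 2*√13821 ≈ 235.13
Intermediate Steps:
K(Q, U) = 3*U*(12 + Q) (K(Q, U) = (Q + 12)*(U + (U + U)) = (12 + Q)*(U + 2*U) = (12 + Q)*(3*U) = 3*U*(12 + Q))
√(K(88, 83) + 844*36) = √(3*83*(12 + 88) + 844*36) = √(3*83*100 + 30384) = √(24900 + 30384) = √55284 = 2*√13821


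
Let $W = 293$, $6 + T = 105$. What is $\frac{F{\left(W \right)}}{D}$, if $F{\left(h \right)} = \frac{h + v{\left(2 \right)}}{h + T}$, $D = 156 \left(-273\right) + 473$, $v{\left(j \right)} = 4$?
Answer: $- \frac{297}{16509080} \approx -1.799 \cdot 10^{-5}$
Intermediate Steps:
$T = 99$ ($T = -6 + 105 = 99$)
$D = -42115$ ($D = -42588 + 473 = -42115$)
$F{\left(h \right)} = \frac{4 + h}{99 + h}$ ($F{\left(h \right)} = \frac{h + 4}{h + 99} = \frac{4 + h}{99 + h}$)
$\frac{F{\left(W \right)}}{D} = \frac{\frac{1}{99 + 293} \left(4 + 293\right)}{-42115} = \frac{1}{392} \cdot 297 \left(- \frac{1}{42115}\right) = \frac{297}{392} \left(- \frac{1}{42115}\right) = - \frac{297}{16509080}$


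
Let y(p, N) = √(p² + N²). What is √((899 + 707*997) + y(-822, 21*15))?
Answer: √(705778 + 3*√86101) ≈ 840.63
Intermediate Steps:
y(p, N) = √(N² + p²)
√((899 + 707*997) + y(-822, 21*15)) = √((899 + 707*997) + √((21*15)² + (-822)²)) = √((899 + 704879) + √(315² + 675684)) = √(705778 + √(99225 + 675684)) = √(705778 + √774909) = √(705778 + 3*√86101)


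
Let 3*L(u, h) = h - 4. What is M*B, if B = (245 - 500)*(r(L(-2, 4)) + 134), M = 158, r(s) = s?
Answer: -5398860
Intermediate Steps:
L(u, h) = -4/3 + h/3 (L(u, h) = (h - 4)/3 = (-4 + h)/3 = -4/3 + h/3)
B = -34170 (B = (245 - 500)*((-4/3 + (⅓)*4) + 134) = -255*((-4/3 + 4/3) + 134) = -255*(0 + 134) = -255*134 = -34170)
M*B = 158*(-34170) = -5398860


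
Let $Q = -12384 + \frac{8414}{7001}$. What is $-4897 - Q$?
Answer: $\frac{52408073}{7001} \approx 7485.8$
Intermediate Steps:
$Q = - \frac{86691970}{7001}$ ($Q = -12384 + 8414 \cdot \frac{1}{7001} = -12384 + \frac{8414}{7001} = - \frac{86691970}{7001} \approx -12383.0$)
$-4897 - Q = -4897 - - \frac{86691970}{7001} = -4897 + \frac{86691970}{7001} = \frac{52408073}{7001}$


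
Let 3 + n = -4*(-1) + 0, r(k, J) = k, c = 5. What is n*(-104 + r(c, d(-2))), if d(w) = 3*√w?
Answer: -99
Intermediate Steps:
n = 1 (n = -3 + (-4*(-1) + 0) = -3 + (4 + 0) = -3 + 4 = 1)
n*(-104 + r(c, d(-2))) = 1*(-104 + 5) = 1*(-99) = -99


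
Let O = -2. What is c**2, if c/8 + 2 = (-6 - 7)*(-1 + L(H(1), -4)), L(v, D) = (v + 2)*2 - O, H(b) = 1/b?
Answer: 553536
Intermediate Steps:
H(b) = 1/b
L(v, D) = 6 + 2*v (L(v, D) = (v + 2)*2 - 1*(-2) = (2 + v)*2 + 2 = (4 + 2*v) + 2 = 6 + 2*v)
c = -744 (c = -16 + 8*((-6 - 7)*(-1 + (6 + 2/1))) = -16 + 8*(-13*(-1 + (6 + 2*1))) = -16 + 8*(-13*(-1 + (6 + 2))) = -16 + 8*(-13*(-1 + 8)) = -16 + 8*(-13*7) = -16 + 8*(-91) = -16 - 728 = -744)
c**2 = (-744)**2 = 553536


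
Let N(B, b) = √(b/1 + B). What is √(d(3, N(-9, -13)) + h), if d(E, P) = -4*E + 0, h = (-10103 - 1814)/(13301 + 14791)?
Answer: I*√2451174483/14046 ≈ 3.5248*I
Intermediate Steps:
h = -11917/28092 ≈ -0.42421
N(B, b) = √(B + b) (N(B, b) = √(b*1 + B) = √(b + B) = √(B + b))
d(E, P) = -4*E
√(d(3, N(-9, -13)) + h) = √(-4*3 - 11917/28092) = √(-12 - 11917/28092) = √(-349021/28092) = I*√2451174483/14046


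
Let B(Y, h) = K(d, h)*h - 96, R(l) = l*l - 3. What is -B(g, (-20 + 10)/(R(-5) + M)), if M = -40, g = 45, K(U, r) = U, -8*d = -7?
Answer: 6877/72 ≈ 95.514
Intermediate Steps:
d = 7/8 (d = -⅛*(-7) = 7/8 ≈ 0.87500)
R(l) = -3 + l² (R(l) = l² - 3 = -3 + l²)
B(Y, h) = -96 + 7*h/8 (B(Y, h) = 7*h/8 - 96 = -96 + 7*h/8)
-B(g, (-20 + 10)/(R(-5) + M)) = -(-96 + 7*((-20 + 10)/((-3 + (-5)²) - 40))/8) = -(-96 + 7*(-10/((-3 + 25) - 40))/8) = -(-96 + 7*(-10/(22 - 40))/8) = -(-96 + 7*(-10/(-18))/8) = -(-96 + 7*(-10*(-1/18))/8) = -(-96 + (7/8)*(5/9)) = -(-96 + 35/72) = -1*(-6877/72) = 6877/72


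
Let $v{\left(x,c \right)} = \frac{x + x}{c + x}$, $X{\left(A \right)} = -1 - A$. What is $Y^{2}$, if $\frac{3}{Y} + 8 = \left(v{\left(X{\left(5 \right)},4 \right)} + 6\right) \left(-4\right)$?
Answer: $\frac{9}{3136} \approx 0.0028699$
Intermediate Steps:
$v{\left(x,c \right)} = \frac{2 x}{c + x}$
$Y = - \frac{3}{56}$ ($Y = \frac{3}{-8 + \left(\frac{2 \left(-1 - 5\right)}{4 - 6} + 6\right) \left(-4\right)} = \frac{3}{-8 + \left(2 \left(-6\right) \frac{1}{4 - 6} + 6\right) \left(-4\right)} = \frac{3}{-8 + \left(2 \left(-6\right) \frac{1}{-2} + 6\right) \left(-4\right)} = \frac{3}{-8 + \left(2 \left(-6\right) \left(- \frac{1}{2}\right) + 6\right) \left(-4\right)} = \frac{3}{-8 + \left(6 + 6\right) \left(-4\right)} = \frac{3}{-8 + 12 \left(-4\right)} = \frac{3}{-8 - 48} = \frac{3}{-56} = 3 \left(- \frac{1}{56}\right) = - \frac{3}{56} \approx -0.053571$)
$Y^{2} = \left(- \frac{3}{56}\right)^{2} = \frac{9}{3136}$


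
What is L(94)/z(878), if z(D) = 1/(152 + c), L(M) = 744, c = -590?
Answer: -325872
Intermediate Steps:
z(D) = -1/438 (z(D) = 1/(152 - 590) = 1/(-438) = -1/438)
L(94)/z(878) = 744/(-1/438) = 744*(-438) = -325872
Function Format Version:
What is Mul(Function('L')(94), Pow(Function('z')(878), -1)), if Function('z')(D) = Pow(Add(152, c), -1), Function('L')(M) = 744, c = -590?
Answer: -325872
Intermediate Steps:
Function('z')(D) = Rational(-1, 438) (Function('z')(D) = Pow(Add(152, -590), -1) = Pow(-438, -1) = Rational(-1, 438))
Mul(Function('L')(94), Pow(Function('z')(878), -1)) = Mul(744, Pow(Rational(-1, 438), -1)) = Mul(744, -438) = -325872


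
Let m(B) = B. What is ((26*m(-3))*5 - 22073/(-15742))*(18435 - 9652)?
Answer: -53728307381/15742 ≈ -3.4131e+6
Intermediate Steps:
((26*m(-3))*5 - 22073/(-15742))*(18435 - 9652) = ((26*(-3))*5 - 22073/(-15742))*(18435 - 9652) = (-78*5 - 22073*(-1/15742))*8783 = (-390 + 22073/15742)*8783 = -6117307/15742*8783 = -53728307381/15742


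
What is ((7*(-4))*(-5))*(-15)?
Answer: -2100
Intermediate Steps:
((7*(-4))*(-5))*(-15) = -28*(-5)*(-15) = 140*(-15) = -2100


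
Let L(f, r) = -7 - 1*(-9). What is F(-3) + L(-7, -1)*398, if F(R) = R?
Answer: 793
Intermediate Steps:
L(f, r) = 2 (L(f, r) = -7 + 9 = 2)
F(-3) + L(-7, -1)*398 = -3 + 2*398 = -3 + 796 = 793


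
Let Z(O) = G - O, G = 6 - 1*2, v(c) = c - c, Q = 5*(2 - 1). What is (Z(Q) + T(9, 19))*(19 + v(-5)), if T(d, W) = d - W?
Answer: -209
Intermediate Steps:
Q = 5 (Q = 5*1 = 5)
v(c) = 0
G = 4 (G = 6 - 2 = 4)
Z(O) = 4 - O
(Z(Q) + T(9, 19))*(19 + v(-5)) = ((4 - 1*5) + (9 - 1*19))*(19 + 0) = ((4 - 5) + (9 - 19))*19 = (-1 - 10)*19 = -11*19 = -209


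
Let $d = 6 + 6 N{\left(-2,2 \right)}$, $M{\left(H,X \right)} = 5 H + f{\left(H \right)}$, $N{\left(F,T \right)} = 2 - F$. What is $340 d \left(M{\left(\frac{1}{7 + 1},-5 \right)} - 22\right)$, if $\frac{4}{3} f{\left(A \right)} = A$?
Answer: $- \frac{868275}{4} \approx -2.1707 \cdot 10^{5}$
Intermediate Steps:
$f{\left(A \right)} = \frac{3 A}{4}$
$M{\left(H,X \right)} = \frac{23 H}{4}$ ($M{\left(H,X \right)} = 5 H + \frac{3 H}{4} = \frac{23 H}{4}$)
$d = 30$ ($d = 6 + 6 \left(2 - -2\right) = 6 + 6 \left(2 + 2\right) = 6 + 6 \cdot 4 = 6 + 24 = 30$)
$340 d \left(M{\left(\frac{1}{7 + 1},-5 \right)} - 22\right) = 340 \cdot 30 \left(\frac{23}{4 \left(7 + 1\right)} - 22\right) = 340 \cdot 30 \left(\frac{23}{4 \cdot 8} - 22\right) = 340 \cdot 30 \left(\frac{23}{4} \cdot \frac{1}{8} - 22\right) = 340 \cdot 30 \left(\frac{23}{32} - 22\right) = 340 \cdot 30 \left(- \frac{681}{32}\right) = 340 \left(- \frac{10215}{16}\right) = - \frac{868275}{4}$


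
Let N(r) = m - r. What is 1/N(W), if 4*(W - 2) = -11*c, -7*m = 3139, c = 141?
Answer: -28/1755 ≈ -0.015954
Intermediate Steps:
m = -3139/7 (m = -⅐*3139 = -3139/7 ≈ -448.43)
W = -1543/4 (W = 2 + (-11*141)/4 = 2 + (¼)*(-1551) = 2 - 1551/4 = -1543/4 ≈ -385.75)
N(r) = -3139/7 - r
1/N(W) = 1/(-3139/7 - 1*(-1543/4)) = 1/(-3139/7 + 1543/4) = 1/(-1755/28) = -28/1755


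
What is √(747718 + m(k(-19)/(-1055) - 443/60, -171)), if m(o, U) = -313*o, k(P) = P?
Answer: √1202104418529/1266 ≈ 866.04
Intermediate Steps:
√(747718 + m(k(-19)/(-1055) - 443/60, -171)) = √(747718 - 313*(-19/(-1055) - 443/60)) = √(747718 - 313*(-19*(-1/1055) - 443*1/60)) = √(747718 - 313*(19/1055 - 443/60)) = √(747718 - 313*(-18649/2532)) = √(747718 + 5837137/2532) = √(1899059113/2532) = √1202104418529/1266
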